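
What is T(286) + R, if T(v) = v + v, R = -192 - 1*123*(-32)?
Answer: 4316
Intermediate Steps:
R = 3744 (R = -192 - 123*(-32) = -192 + 3936 = 3744)
T(v) = 2*v
T(286) + R = 2*286 + 3744 = 572 + 3744 = 4316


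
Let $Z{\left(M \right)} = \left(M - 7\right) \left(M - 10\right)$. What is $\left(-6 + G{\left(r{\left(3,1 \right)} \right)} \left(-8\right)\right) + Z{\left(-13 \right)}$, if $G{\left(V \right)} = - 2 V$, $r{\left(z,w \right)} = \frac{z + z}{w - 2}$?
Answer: $358$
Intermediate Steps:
$r{\left(z,w \right)} = \frac{2 z}{-2 + w}$
$Z{\left(M \right)} = \left(-10 + M\right) \left(-7 + M\right)$ ($Z{\left(M \right)} = \left(-7 + M\right) \left(-10 + M\right) = \left(-10 + M\right) \left(-7 + M\right)$)
$\left(-6 + G{\left(r{\left(3,1 \right)} \right)} \left(-8\right)\right) + Z{\left(-13 \right)} = \left(-6 + - 2 \cdot 2 \cdot 3 \frac{1}{-2 + 1} \left(-8\right)\right) + \left(70 + \left(-13\right)^{2} - -221\right) = \left(-6 + - 2 \cdot 2 \cdot 3 \frac{1}{-1} \left(-8\right)\right) + \left(70 + 169 + 221\right) = \left(-6 + - 2 \cdot 2 \cdot 3 \left(-1\right) \left(-8\right)\right) + 460 = \left(-6 + \left(-2\right) \left(-6\right) \left(-8\right)\right) + 460 = \left(-6 + 12 \left(-8\right)\right) + 460 = \left(-6 - 96\right) + 460 = -102 + 460 = 358$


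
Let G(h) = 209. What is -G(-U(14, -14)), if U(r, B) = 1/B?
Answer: -209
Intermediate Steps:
-G(-U(14, -14)) = -1*209 = -209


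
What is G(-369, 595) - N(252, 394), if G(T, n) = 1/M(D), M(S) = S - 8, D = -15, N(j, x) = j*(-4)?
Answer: 23183/23 ≈ 1008.0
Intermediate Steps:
N(j, x) = -4*j
M(S) = -8 + S
G(T, n) = -1/23 (G(T, n) = 1/(-8 - 15) = 1/(-23) = -1/23)
G(-369, 595) - N(252, 394) = -1/23 - (-4)*252 = -1/23 - 1*(-1008) = -1/23 + 1008 = 23183/23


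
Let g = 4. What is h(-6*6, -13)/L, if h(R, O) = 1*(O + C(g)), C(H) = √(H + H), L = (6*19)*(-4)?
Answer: 13/456 - √2/228 ≈ 0.022306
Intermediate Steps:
L = -456 (L = 114*(-4) = -456)
C(H) = √2*√H (C(H) = √(2*H) = √2*√H)
h(R, O) = O + 2*√2 (h(R, O) = 1*(O + √2*√4) = 1*(O + √2*2) = 1*(O + 2*√2) = O + 2*√2)
h(-6*6, -13)/L = (-13 + 2*√2)/(-456) = (-13 + 2*√2)*(-1/456) = 13/456 - √2/228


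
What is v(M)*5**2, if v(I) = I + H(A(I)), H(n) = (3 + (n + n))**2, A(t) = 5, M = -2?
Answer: 4175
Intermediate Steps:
H(n) = (3 + 2*n)**2
v(I) = 169 + I (v(I) = I + (3 + 2*5)**2 = I + (3 + 10)**2 = I + 13**2 = I + 169 = 169 + I)
v(M)*5**2 = (169 - 2)*5**2 = 167*25 = 4175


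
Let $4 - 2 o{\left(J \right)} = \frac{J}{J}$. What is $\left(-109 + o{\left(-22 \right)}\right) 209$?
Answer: $- \frac{44935}{2} \approx -22468.0$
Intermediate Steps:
$o{\left(J \right)} = \frac{3}{2}$ ($o{\left(J \right)} = 2 - \frac{J \frac{1}{J}}{2} = 2 - \frac{1}{2} = \frac{3}{2}$)
$\left(-109 + o{\left(-22 \right)}\right) 209 = \left(-109 + \frac{3}{2}\right) 209 = \left(- \frac{215}{2}\right) 209 = - \frac{44935}{2}$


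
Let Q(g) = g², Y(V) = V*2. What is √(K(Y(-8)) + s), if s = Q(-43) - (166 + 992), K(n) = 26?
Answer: √717 ≈ 26.777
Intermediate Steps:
Y(V) = 2*V
s = 691 (s = (-43)² - (166 + 992) = 1849 - 1*1158 = 1849 - 1158 = 691)
√(K(Y(-8)) + s) = √(26 + 691) = √717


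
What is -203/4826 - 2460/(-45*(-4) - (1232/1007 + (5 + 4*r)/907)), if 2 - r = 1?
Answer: -10876387889639/787971583058 ≈ -13.803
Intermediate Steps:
r = 1 (r = 2 - 1*1 = 2 - 1 = 1)
-203/4826 - 2460/(-45*(-4) - (1232/1007 + (5 + 4*r)/907)) = -203/4826 - 2460/(-45*(-4) - (1232/1007 + (5 + 4*1)/907)) = -203*1/4826 - 2460/(180 - (1232*(1/1007) + (5 + 4)*(1/907))) = -203/4826 - 2460/(180 - (1232/1007 + 9*(1/907))) = -203/4826 - 2460/(180 - (1232/1007 + 9/907)) = -203/4826 - 2460/(180 - 1*1126487/913349) = -203/4826 - 2460/(180 - 1126487/913349) = -203/4826 - 2460/163276333/913349 = -203/4826 - 2460*913349/163276333 = -203/4826 - 2246838540/163276333 = -10876387889639/787971583058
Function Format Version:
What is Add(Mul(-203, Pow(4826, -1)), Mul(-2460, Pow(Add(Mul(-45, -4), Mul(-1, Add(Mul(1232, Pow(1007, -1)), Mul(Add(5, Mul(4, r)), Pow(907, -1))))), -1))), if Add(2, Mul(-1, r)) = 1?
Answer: Rational(-10876387889639, 787971583058) ≈ -13.803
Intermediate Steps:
r = 1 (r = Add(2, Mul(-1, 1)) = Add(2, -1) = 1)
Add(Mul(-203, Pow(4826, -1)), Mul(-2460, Pow(Add(Mul(-45, -4), Mul(-1, Add(Mul(1232, Pow(1007, -1)), Mul(Add(5, Mul(4, r)), Pow(907, -1))))), -1))) = Add(Mul(-203, Pow(4826, -1)), Mul(-2460, Pow(Add(Mul(-45, -4), Mul(-1, Add(Mul(1232, Pow(1007, -1)), Mul(Add(5, Mul(4, 1)), Pow(907, -1))))), -1))) = Add(Mul(-203, Rational(1, 4826)), Mul(-2460, Pow(Add(180, Mul(-1, Add(Mul(1232, Rational(1, 1007)), Mul(Add(5, 4), Rational(1, 907))))), -1))) = Add(Rational(-203, 4826), Mul(-2460, Pow(Add(180, Mul(-1, Add(Rational(1232, 1007), Mul(9, Rational(1, 907))))), -1))) = Add(Rational(-203, 4826), Mul(-2460, Pow(Add(180, Mul(-1, Add(Rational(1232, 1007), Rational(9, 907)))), -1))) = Add(Rational(-203, 4826), Mul(-2460, Pow(Add(180, Mul(-1, Rational(1126487, 913349))), -1))) = Add(Rational(-203, 4826), Mul(-2460, Pow(Add(180, Rational(-1126487, 913349)), -1))) = Add(Rational(-203, 4826), Mul(-2460, Pow(Rational(163276333, 913349), -1))) = Add(Rational(-203, 4826), Mul(-2460, Rational(913349, 163276333))) = Add(Rational(-203, 4826), Rational(-2246838540, 163276333)) = Rational(-10876387889639, 787971583058)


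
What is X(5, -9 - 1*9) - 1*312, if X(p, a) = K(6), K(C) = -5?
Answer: -317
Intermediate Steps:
X(p, a) = -5
X(5, -9 - 1*9) - 1*312 = -5 - 1*312 = -5 - 312 = -317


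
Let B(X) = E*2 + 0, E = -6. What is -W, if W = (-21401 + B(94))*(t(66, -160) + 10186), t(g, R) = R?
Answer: 214686738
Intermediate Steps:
B(X) = -12 (B(X) = -6*2 + 0 = -12 + 0 = -12)
W = -214686738 (W = (-21401 - 12)*(-160 + 10186) = -21413*10026 = -214686738)
-W = -1*(-214686738) = 214686738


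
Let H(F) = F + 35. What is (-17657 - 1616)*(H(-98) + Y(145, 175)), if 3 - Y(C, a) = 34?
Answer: 1811662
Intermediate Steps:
H(F) = 35 + F
Y(C, a) = -31 (Y(C, a) = 3 - 1*34 = 3 - 34 = -31)
(-17657 - 1616)*(H(-98) + Y(145, 175)) = (-17657 - 1616)*((35 - 98) - 31) = -19273*(-63 - 31) = -19273*(-94) = 1811662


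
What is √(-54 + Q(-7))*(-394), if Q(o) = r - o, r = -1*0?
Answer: -394*I*√47 ≈ -2701.1*I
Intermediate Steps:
r = 0
Q(o) = -o (Q(o) = 0 - o = -o)
√(-54 + Q(-7))*(-394) = √(-54 - 1*(-7))*(-394) = √(-54 + 7)*(-394) = √(-47)*(-394) = (I*√47)*(-394) = -394*I*√47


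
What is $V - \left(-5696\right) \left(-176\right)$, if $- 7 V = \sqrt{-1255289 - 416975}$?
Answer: $-1002496 - \frac{2 i \sqrt{418066}}{7} \approx -1.0025 \cdot 10^{6} - 184.74 i$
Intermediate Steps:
$V = - \frac{2 i \sqrt{418066}}{7}$ ($V = - \frac{\sqrt{-1255289 - 416975}}{7} = - \frac{\sqrt{-1672264}}{7} = - \frac{2 i \sqrt{418066}}{7} \approx - 184.74 i$)
$V - \left(-5696\right) \left(-176\right) = - \frac{2 i \sqrt{418066}}{7} - \left(-5696\right) \left(-176\right) = - \frac{2 i \sqrt{418066}}{7} - 1002496 = -1002496 - \frac{2 i \sqrt{418066}}{7}$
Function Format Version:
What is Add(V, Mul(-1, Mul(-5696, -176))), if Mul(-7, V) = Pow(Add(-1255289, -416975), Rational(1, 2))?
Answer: Add(-1002496, Mul(Rational(-2, 7), I, Pow(418066, Rational(1, 2)))) ≈ Add(-1.0025e+6, Mul(-184.74, I))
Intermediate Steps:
V = Mul(Rational(-2, 7), I, Pow(418066, Rational(1, 2))) (V = Mul(Rational(-1, 7), Pow(Add(-1255289, -416975), Rational(1, 2))) = Mul(Rational(-1, 7), Pow(-1672264, Rational(1, 2))) = Mul(Rational(-1, 7), Mul(2, I, Pow(418066, Rational(1, 2)))) = Mul(Rational(-2, 7), I, Pow(418066, Rational(1, 2))) ≈ Mul(-184.74, I))
Add(V, Mul(-1, Mul(-5696, -176))) = Add(Mul(Rational(-2, 7), I, Pow(418066, Rational(1, 2))), Mul(-1, Mul(-5696, -176))) = Add(Mul(Rational(-2, 7), I, Pow(418066, Rational(1, 2))), Mul(-1, 1002496)) = Add(Mul(Rational(-2, 7), I, Pow(418066, Rational(1, 2))), -1002496) = Add(-1002496, Mul(Rational(-2, 7), I, Pow(418066, Rational(1, 2))))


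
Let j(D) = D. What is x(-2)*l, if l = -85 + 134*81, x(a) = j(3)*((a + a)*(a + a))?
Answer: 516912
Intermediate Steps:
x(a) = 12*a² (x(a) = 3*((a + a)*(a + a)) = 3*((2*a)*(2*a)) = 3*(4*a²) = 12*a²)
l = 10769 (l = -85 + 10854 = 10769)
x(-2)*l = (12*(-2)²)*10769 = (12*4)*10769 = 48*10769 = 516912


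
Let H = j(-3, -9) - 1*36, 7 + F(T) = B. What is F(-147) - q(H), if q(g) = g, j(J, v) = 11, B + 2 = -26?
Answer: -10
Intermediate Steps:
B = -28 (B = -2 - 26 = -28)
F(T) = -35 (F(T) = -7 - 28 = -35)
H = -25 (H = 11 - 1*36 = 11 - 36 = -25)
F(-147) - q(H) = -35 - 1*(-25) = -35 + 25 = -10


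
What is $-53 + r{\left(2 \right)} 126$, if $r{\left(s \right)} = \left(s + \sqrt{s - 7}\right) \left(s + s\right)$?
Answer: $955 + 504 i \sqrt{5} \approx 955.0 + 1127.0 i$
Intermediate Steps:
$r{\left(s \right)} = 2 s \left(s + \sqrt{-7 + s}\right)$ ($r{\left(s \right)} = \left(s + \sqrt{s - 7}\right) 2 s = \left(s + \sqrt{-7 + s}\right) 2 s = 2 s \left(s + \sqrt{-7 + s}\right)$)
$-53 + r{\left(2 \right)} 126 = -53 + 2 \cdot 2 \left(2 + \sqrt{-7 + 2}\right) 126 = -53 + 2 \cdot 2 \left(2 + \sqrt{-5}\right) 126 = -53 + 2 \cdot 2 \left(2 + i \sqrt{5}\right) 126 = -53 + \left(8 + 4 i \sqrt{5}\right) 126 = -53 + \left(1008 + 504 i \sqrt{5}\right) = 955 + 504 i \sqrt{5}$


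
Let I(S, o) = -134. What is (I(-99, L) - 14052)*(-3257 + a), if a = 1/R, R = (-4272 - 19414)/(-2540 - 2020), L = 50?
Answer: 547159283006/11843 ≈ 4.6201e+7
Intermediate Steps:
R = 11843/2280 (R = -23686/(-4560) = -23686*(-1/4560) = 11843/2280 ≈ 5.1943)
a = 2280/11843 (a = 1/(11843/2280) = 2280/11843 ≈ 0.19252)
(I(-99, L) - 14052)*(-3257 + a) = (-134 - 14052)*(-3257 + 2280/11843) = -14186*(-38570371/11843) = 547159283006/11843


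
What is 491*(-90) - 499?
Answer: -44689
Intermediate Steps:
491*(-90) - 499 = -44190 - 499 = -44689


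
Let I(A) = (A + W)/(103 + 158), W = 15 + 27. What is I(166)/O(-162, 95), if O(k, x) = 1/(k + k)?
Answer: -7488/29 ≈ -258.21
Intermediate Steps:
W = 42
O(k, x) = 1/(2*k)
I(A) = 14/87 + A/261 (I(A) = (A + 42)/(103 + 158) = (42 + A)/261 = (42 + A)*(1/261) = 14/87 + A/261)
I(166)/O(-162, 95) = (14/87 + (1/261)*166)/(((½)/(-162))) = (14/87 + 166/261)/(((½)*(-1/162))) = 208/(261*(-1/324)) = (208/261)*(-324) = -7488/29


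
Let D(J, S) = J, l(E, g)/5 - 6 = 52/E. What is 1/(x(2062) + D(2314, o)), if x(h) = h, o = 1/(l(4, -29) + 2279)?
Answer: 1/4376 ≈ 0.00022852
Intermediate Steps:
l(E, g) = 30 + 260/E (l(E, g) = 30 + 5*(52/E) = 30 + 260/E)
o = 1/2374 (o = 1/((30 + 260/4) + 2279) = 1/((30 + 260*(¼)) + 2279) = 1/((30 + 65) + 2279) = 1/(95 + 2279) = 1/2374 ≈ 0.00042123)
1/(x(2062) + D(2314, o)) = 1/(2062 + 2314) = 1/4376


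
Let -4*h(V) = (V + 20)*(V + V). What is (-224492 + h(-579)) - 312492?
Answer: -1397629/2 ≈ -6.9881e+5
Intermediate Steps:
h(V) = -V*(20 + V)/2 (h(V) = -(V + 20)*(V + V)/4 = -(20 + V)*2*V/4 = -V*(20 + V)/2)
(-224492 + h(-579)) - 312492 = (-224492 - 1/2*(-579)*(20 - 579)) - 312492 = (-224492 - 1/2*(-579)*(-559)) - 312492 = (-224492 - 323661/2) - 312492 = -772645/2 - 312492 = -1397629/2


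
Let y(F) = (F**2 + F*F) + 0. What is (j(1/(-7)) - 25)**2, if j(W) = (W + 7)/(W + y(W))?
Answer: 212521/25 ≈ 8500.8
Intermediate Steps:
y(F) = 2*F**2 (y(F) = (F**2 + F**2) + 0 = 2*F**2 + 0 = 2*F**2)
j(W) = (7 + W)/(W + 2*W**2) (j(W) = (W + 7)/(W + 2*W**2) = (7 + W)/(W + 2*W**2))
(j(1/(-7)) - 25)**2 = ((7 + 1/(-7))/((1/(-7))*(1 + 2/(-7))) - 25)**2 = ((7 - 1/7)/((-1/7)*(1 + 2*(-1/7))) - 25)**2 = (-7*48/7/(1 - 2/7) - 25)**2 = (-7*48/7/5/7 - 25)**2 = (-7*7/5*48/7 - 25)**2 = (-336/5 - 25)**2 = (-461/5)**2 = 212521/25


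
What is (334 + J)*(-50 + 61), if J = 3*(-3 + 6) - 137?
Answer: 2266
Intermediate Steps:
J = -128 (J = 3*3 - 137 = 9 - 137 = -128)
(334 + J)*(-50 + 61) = (334 - 128)*(-50 + 61) = 206*11 = 2266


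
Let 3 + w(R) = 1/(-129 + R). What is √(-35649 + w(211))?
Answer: I*√239723966/82 ≈ 188.82*I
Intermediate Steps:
w(R) = -3 + 1/(-129 + R)
√(-35649 + w(211)) = √(-35649 + (388 - 3*211)/(-129 + 211)) = √(-35649 + (388 - 633)/82) = √(-35649 + (1/82)*(-245)) = √(-35649 - 245/82) = √(-2923463/82) = I*√239723966/82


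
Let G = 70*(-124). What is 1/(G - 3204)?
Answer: -1/11884 ≈ -8.4147e-5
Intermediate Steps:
G = -8680
1/(G - 3204) = 1/(-8680 - 3204) = 1/(-11884) = -1/11884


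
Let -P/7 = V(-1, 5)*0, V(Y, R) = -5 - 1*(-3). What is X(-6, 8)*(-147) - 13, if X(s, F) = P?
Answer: -13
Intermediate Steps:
V(Y, R) = -2 (V(Y, R) = -5 + 3 = -2)
P = 0 (P = -(-14)*0 = -7*0 = 0)
X(s, F) = 0
X(-6, 8)*(-147) - 13 = 0*(-147) - 13 = 0 - 13 = -13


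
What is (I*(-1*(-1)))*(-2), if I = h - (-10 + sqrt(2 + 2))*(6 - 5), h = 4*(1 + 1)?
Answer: -32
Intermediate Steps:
h = 8 (h = 4*2 = 8)
I = 16 (I = 8 - (-10 + sqrt(2 + 2))*(6 - 5) = 8 - (-10 + sqrt(4)) = 8 - (-10 + 2) = 8 - (-8) = 8 - 1*(-8) = 8 + 8 = 16)
(I*(-1*(-1)))*(-2) = (16*(-1*(-1)))*(-2) = (16*1)*(-2) = 16*(-2) = -32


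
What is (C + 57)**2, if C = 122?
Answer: 32041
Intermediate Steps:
(C + 57)**2 = (122 + 57)**2 = 179**2 = 32041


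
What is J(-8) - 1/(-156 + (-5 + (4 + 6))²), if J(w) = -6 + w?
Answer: -1833/131 ≈ -13.992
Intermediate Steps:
J(-8) - 1/(-156 + (-5 + (4 + 6))²) = (-6 - 8) - 1/(-156 + (-5 + (4 + 6))²) = -14 - 1/(-156 + (-5 + 10)²) = -14 - 1/(-156 + 5²) = -14 - 1/(-156 + 25) = -14 - 1/(-131) = -14 - 1*(-1/131) = -14 + 1/131 = -1833/131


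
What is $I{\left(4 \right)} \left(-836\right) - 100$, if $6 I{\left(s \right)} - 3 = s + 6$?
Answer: $- \frac{5734}{3} \approx -1911.3$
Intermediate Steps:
$I{\left(s \right)} = \frac{3}{2} + \frac{s}{6}$ ($I{\left(s \right)} = \frac{1}{2} + \frac{s + 6}{6} = \frac{1}{2} + \frac{6 + s}{6} = \frac{1}{2} + \left(1 + \frac{s}{6}\right) = \frac{3}{2} + \frac{s}{6}$)
$I{\left(4 \right)} \left(-836\right) - 100 = \left(\frac{3}{2} + \frac{1}{6} \cdot 4\right) \left(-836\right) - 100 = \left(\frac{3}{2} + \frac{2}{3}\right) \left(-836\right) - 100 = \frac{13}{6} \left(-836\right) - 100 = - \frac{5434}{3} - 100 = - \frac{5734}{3}$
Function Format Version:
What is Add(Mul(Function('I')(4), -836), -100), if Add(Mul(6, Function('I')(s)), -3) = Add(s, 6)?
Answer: Rational(-5734, 3) ≈ -1911.3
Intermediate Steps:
Function('I')(s) = Add(Rational(3, 2), Mul(Rational(1, 6), s)) (Function('I')(s) = Add(Rational(1, 2), Mul(Rational(1, 6), Add(s, 6))) = Add(Rational(1, 2), Mul(Rational(1, 6), Add(6, s))) = Add(Rational(1, 2), Add(1, Mul(Rational(1, 6), s))) = Add(Rational(3, 2), Mul(Rational(1, 6), s)))
Add(Mul(Function('I')(4), -836), -100) = Add(Mul(Add(Rational(3, 2), Mul(Rational(1, 6), 4)), -836), -100) = Add(Mul(Add(Rational(3, 2), Rational(2, 3)), -836), -100) = Add(Mul(Rational(13, 6), -836), -100) = Add(Rational(-5434, 3), -100) = Rational(-5734, 3)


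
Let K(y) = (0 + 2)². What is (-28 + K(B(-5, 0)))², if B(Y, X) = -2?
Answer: 576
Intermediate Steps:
K(y) = 4 (K(y) = 2² = 4)
(-28 + K(B(-5, 0)))² = (-28 + 4)² = (-24)² = 576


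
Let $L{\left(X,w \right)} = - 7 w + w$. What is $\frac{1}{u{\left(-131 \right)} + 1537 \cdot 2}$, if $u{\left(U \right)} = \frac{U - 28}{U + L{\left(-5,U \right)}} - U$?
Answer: $\frac{655}{2099116} \approx 0.00031204$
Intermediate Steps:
$L{\left(X,w \right)} = - 6 w$
$u{\left(U \right)} = - U - \frac{-28 + U}{5 U}$ ($u{\left(U \right)} = \frac{U - 28}{U - 6 U} - U = \frac{-28 + U}{\left(-5\right) U} - U = \left(-28 + U\right) \left(- \frac{1}{5 U}\right) - U = - \frac{-28 + U}{5 U} - U = - U - \frac{-28 + U}{5 U}$)
$\frac{1}{u{\left(-131 \right)} + 1537 \cdot 2} = \frac{1}{\left(- \frac{1}{5} - -131 + \frac{28}{5 \left(-131\right)}\right) + 1537 \cdot 2} = \frac{1}{\left(- \frac{1}{5} + 131 + \frac{28}{5} \left(- \frac{1}{131}\right)\right) + 3074} = \frac{1}{\left(- \frac{1}{5} + 131 - \frac{28}{655}\right) + 3074} = \frac{1}{\frac{85646}{655} + 3074} = \frac{1}{\frac{2099116}{655}} = \frac{655}{2099116}$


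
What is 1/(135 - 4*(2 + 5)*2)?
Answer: 1/79 ≈ 0.012658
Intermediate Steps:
1/(135 - 4*(2 + 5)*2) = 1/(135 - 4*7*2) = 1/(135 - 28*2) = 1/(135 - 56) = 1/79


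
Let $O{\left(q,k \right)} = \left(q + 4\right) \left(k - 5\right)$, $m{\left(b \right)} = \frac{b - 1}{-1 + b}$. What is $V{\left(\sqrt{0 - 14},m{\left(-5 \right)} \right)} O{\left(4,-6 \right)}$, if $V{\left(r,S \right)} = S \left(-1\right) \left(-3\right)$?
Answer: $-264$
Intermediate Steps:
$m{\left(b \right)} = 1$ ($m{\left(b \right)} = \frac{-1 + b}{-1 + b} = 1$)
$O{\left(q,k \right)} = \left(-5 + k\right) \left(4 + q\right)$ ($O{\left(q,k \right)} = \left(4 + q\right) \left(-5 + k\right) = \left(-5 + k\right) \left(4 + q\right)$)
$V{\left(r,S \right)} = 3 S$ ($V{\left(r,S \right)} = - S \left(-3\right) = 3 S$)
$V{\left(\sqrt{0 - 14},m{\left(-5 \right)} \right)} O{\left(4,-6 \right)} = 3 \cdot 1 \left(-20 - 20 + 4 \left(-6\right) - 24\right) = 3 \left(-20 - 20 - 24 - 24\right) = 3 \left(-88\right) = -264$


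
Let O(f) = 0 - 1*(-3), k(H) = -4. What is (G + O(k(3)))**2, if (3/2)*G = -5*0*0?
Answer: 9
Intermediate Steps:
O(f) = 3 (O(f) = 0 + 3 = 3)
G = 0 (G = 2*(-5*0*0)/3 = 2*(0*0)/3 = (2/3)*0 = 0)
(G + O(k(3)))**2 = (0 + 3)**2 = 3**2 = 9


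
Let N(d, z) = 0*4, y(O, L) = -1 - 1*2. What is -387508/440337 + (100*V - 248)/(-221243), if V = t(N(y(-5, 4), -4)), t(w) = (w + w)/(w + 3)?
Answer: -85624228868/97421478891 ≈ -0.87891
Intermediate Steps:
y(O, L) = -3 (y(O, L) = -1 - 2 = -3)
N(d, z) = 0
t(w) = 2*w/(3 + w) (t(w) = (2*w)/(3 + w) = 2*w/(3 + w))
V = 0 (V = 2*0/(3 + 0) = 2*0/3 = 2*0*(⅓) = 0)
-387508/440337 + (100*V - 248)/(-221243) = -387508/440337 + (100*0 - 248)/(-221243) = -387508*1/440337 + (0 - 248)*(-1/221243) = -387508/440337 - 248*(-1/221243) = -387508/440337 + 248/221243 = -85624228868/97421478891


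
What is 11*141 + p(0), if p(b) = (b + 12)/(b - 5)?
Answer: 7743/5 ≈ 1548.6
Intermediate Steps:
p(b) = (12 + b)/(-5 + b)
11*141 + p(0) = 11*141 + (12 + 0)/(-5 + 0) = 1551 + 12/(-5) = 1551 - 1/5*12 = 1551 - 12/5 = 7743/5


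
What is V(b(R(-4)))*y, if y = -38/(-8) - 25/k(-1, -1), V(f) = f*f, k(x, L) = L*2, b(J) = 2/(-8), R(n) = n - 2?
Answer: 69/64 ≈ 1.0781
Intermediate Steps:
R(n) = -2 + n
b(J) = -¼ (b(J) = 2*(-⅛) = -¼)
k(x, L) = 2*L
V(f) = f²
y = 69/4 (y = -38/(-8) - 25/(2*(-1)) = -38*(-⅛) - 25/(-2) = 19/4 - 25*(-½) = 19/4 + 25/2 = 69/4 ≈ 17.250)
V(b(R(-4)))*y = (-¼)²*(69/4) = (1/16)*(69/4) = 69/64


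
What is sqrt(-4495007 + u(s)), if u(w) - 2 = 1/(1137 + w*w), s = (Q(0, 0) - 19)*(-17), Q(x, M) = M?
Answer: I*sqrt(49998287431500314)/105466 ≈ 2120.1*I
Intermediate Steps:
s = 323 (s = (0 - 19)*(-17) = -19*(-17) = 323)
u(w) = 2 + 1/(1137 + w**2) (u(w) = 2 + 1/(1137 + w*w) = 2 + 1/(1137 + w**2))
sqrt(-4495007 + u(s)) = sqrt(-4495007 + (2275 + 2*323**2)/(1137 + 323**2)) = sqrt(-4495007 + (2275 + 2*104329)/(1137 + 104329)) = sqrt(-4495007 + (2275 + 208658)/105466) = sqrt(-4495007 + (1/105466)*210933) = sqrt(-4495007 + 210933/105466) = sqrt(-474070197329/105466) = I*sqrt(49998287431500314)/105466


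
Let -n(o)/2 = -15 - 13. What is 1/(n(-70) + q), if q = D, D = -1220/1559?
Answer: 1559/86084 ≈ 0.018110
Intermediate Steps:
n(o) = 56 (n(o) = -2*(-15 - 13) = -2*(-28) = 56)
D = -1220/1559 (D = -1220*1/1559 = -1220/1559 ≈ -0.78255)
q = -1220/1559 ≈ -0.78255
1/(n(-70) + q) = 1/(56 - 1220/1559) = 1/(86084/1559) = 1559/86084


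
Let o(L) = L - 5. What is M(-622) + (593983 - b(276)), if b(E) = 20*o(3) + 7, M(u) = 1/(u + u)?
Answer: 738955903/1244 ≈ 5.9402e+5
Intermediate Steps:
M(u) = 1/(2*u)
o(L) = -5 + L
b(E) = -33 (b(E) = 20*(-5 + 3) + 7 = 20*(-2) + 7 = -40 + 7 = -33)
M(-622) + (593983 - b(276)) = (½)/(-622) + (593983 - 1*(-33)) = (½)*(-1/622) + (593983 + 33) = -1/1244 + 594016 = 738955903/1244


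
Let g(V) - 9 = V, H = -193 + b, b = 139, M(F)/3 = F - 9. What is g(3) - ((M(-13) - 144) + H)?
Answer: 276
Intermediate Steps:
M(F) = -27 + 3*F (M(F) = 3*(F - 9) = 3*(-9 + F) = -27 + 3*F)
H = -54 (H = -193 + 139 = -54)
g(V) = 9 + V
g(3) - ((M(-13) - 144) + H) = (9 + 3) - (((-27 + 3*(-13)) - 144) - 54) = 12 - (((-27 - 39) - 144) - 54) = 12 - ((-66 - 144) - 54) = 12 - (-210 - 54) = 12 - 1*(-264) = 12 + 264 = 276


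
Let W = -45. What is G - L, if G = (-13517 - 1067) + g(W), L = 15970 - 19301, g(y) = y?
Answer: -11298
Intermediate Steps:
L = -3331
G = -14629 (G = (-13517 - 1067) - 45 = -14584 - 45 = -14629)
G - L = -14629 - 1*(-3331) = -14629 + 3331 = -11298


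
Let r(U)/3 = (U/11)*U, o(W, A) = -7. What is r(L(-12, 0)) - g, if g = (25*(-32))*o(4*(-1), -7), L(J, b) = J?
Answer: -61168/11 ≈ -5560.7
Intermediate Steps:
r(U) = 3*U**2/11 (r(U) = 3*((U/11)*U) = 3*(U**2/11) = 3*U**2/11)
g = 5600 (g = (25*(-32))*(-7) = -800*(-7) = 5600)
r(L(-12, 0)) - g = (3/11)*(-12)**2 - 1*5600 = (3/11)*144 - 5600 = 432/11 - 5600 = -61168/11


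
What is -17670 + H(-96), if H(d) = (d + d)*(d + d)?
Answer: 19194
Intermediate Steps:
H(d) = 4*d**2 (H(d) = (2*d)*(2*d) = 4*d**2)
-17670 + H(-96) = -17670 + 4*(-96)**2 = -17670 + 4*9216 = -17670 + 36864 = 19194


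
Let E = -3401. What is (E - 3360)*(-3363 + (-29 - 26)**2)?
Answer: 2285218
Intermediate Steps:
(E - 3360)*(-3363 + (-29 - 26)**2) = (-3401 - 3360)*(-3363 + (-29 - 26)**2) = -6761*(-3363 + (-55)**2) = -6761*(-3363 + 3025) = -6761*(-338) = 2285218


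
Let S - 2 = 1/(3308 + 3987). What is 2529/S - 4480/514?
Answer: 4708723295/3749887 ≈ 1255.7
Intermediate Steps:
S = 14591/7295 (S = 2 + 1/(3308 + 3987) = 2 + 1/7295 = 14591/7295 ≈ 2.0001)
2529/S - 4480/514 = 2529/(14591/7295) - 4480/514 = 2529*(7295/14591) - 4480*1/514 = 18449055/14591 - 2240/257 = 4708723295/3749887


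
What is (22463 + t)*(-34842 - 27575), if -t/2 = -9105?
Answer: -2538686641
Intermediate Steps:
t = 18210 (t = -2*(-9105) = 18210)
(22463 + t)*(-34842 - 27575) = (22463 + 18210)*(-34842 - 27575) = 40673*(-62417) = -2538686641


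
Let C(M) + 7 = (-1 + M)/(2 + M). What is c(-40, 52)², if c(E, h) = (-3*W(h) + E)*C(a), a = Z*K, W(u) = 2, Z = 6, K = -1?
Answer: 233289/4 ≈ 58322.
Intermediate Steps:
a = -6 (a = 6*(-1) = -6)
C(M) = -7 + (-1 + M)/(2 + M)
c(E, h) = 63/2 - 21*E/4 (c(E, h) = (-3*2 + E)*(3*(-5 - 2*(-6))/(2 - 6)) = (-6 + E)*(3*(-5 + 12)/(-4)) = (-6 + E)*(3*(-¼)*7) = (-6 + E)*(-21/4) = 63/2 - 21*E/4)
c(-40, 52)² = (63/2 - 21/4*(-40))² = (63/2 + 210)² = (483/2)² = 233289/4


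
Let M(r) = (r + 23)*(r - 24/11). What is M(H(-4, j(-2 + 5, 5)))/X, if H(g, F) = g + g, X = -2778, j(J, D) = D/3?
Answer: 280/5093 ≈ 0.054977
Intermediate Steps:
j(J, D) = D/3 (j(J, D) = D*(1/3) = D/3)
H(g, F) = 2*g
M(r) = (23 + r)*(-24/11 + r) (M(r) = (23 + r)*(r - 24*1/11) = (23 + r)*(r - 24/11) = (23 + r)*(-24/11 + r))
M(H(-4, j(-2 + 5, 5)))/X = (-552/11 + (2*(-4))**2 + 229*(2*(-4))/11)/(-2778) = (-552/11 + (-8)**2 + (229/11)*(-8))*(-1/2778) = (-552/11 + 64 - 1832/11)*(-1/2778) = -1680/11*(-1/2778) = 280/5093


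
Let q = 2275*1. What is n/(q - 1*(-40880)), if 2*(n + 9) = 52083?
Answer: 1157/1918 ≈ 0.60323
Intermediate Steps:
q = 2275
n = 52065/2 (n = -9 + (1/2)*52083 = -9 + 52083/2 = 52065/2 ≈ 26033.)
n/(q - 1*(-40880)) = 52065/(2*(2275 - 1*(-40880))) = 52065/(2*(2275 + 40880)) = (52065/2)/43155 = (52065/2)*(1/43155) = 1157/1918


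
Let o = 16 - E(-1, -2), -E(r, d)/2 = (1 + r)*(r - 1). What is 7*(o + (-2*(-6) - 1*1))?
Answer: 189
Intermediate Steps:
E(r, d) = -2*(1 + r)*(-1 + r) (E(r, d) = -2*(1 + r)*(r - 1) = -2*(1 + r)*(-1 + r))
o = 16 (o = 16 - (2 - 2*(-1)²) = 16 - (2 - 2*1) = 16 - (2 - 2) = 16 - 1*0 = 16 + 0 = 16)
7*(o + (-2*(-6) - 1*1)) = 7*(16 + (-2*(-6) - 1*1)) = 7*(16 + (12 - 1)) = 7*(16 + 11) = 7*27 = 189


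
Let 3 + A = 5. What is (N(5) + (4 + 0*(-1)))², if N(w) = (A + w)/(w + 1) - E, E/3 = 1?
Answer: 169/36 ≈ 4.6944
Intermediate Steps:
A = 2 (A = -3 + 5 = 2)
E = 3 (E = 3*1 = 3)
N(w) = -3 + (2 + w)/(1 + w) (N(w) = (2 + w)/(w + 1) - 1*3 = (2 + w)/(1 + w) - 3 = -3 + (2 + w)/(1 + w))
(N(5) + (4 + 0*(-1)))² = ((-1 - 2*5)/(1 + 5) + (4 + 0*(-1)))² = ((-1 - 10)/6 + (4 + 0))² = ((⅙)*(-11) + 4)² = (-11/6 + 4)² = (13/6)² = 169/36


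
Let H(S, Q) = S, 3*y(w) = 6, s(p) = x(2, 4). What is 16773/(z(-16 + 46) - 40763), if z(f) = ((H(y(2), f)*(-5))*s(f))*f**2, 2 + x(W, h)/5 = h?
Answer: -16773/130763 ≈ -0.12827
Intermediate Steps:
x(W, h) = -10 + 5*h
s(p) = 10 (s(p) = -10 + 5*4 = -10 + 20 = 10)
y(w) = 2 (y(w) = (1/3)*6 = 2)
z(f) = -100*f**2 (z(f) = ((2*(-5))*10)*f**2 = (-10*10)*f**2 = -100*f**2)
16773/(z(-16 + 46) - 40763) = 16773/(-100*(-16 + 46)**2 - 40763) = 16773/(-100*30**2 - 40763) = 16773/(-100*900 - 40763) = 16773/(-90000 - 40763) = 16773/(-130763) = 16773*(-1/130763) = -16773/130763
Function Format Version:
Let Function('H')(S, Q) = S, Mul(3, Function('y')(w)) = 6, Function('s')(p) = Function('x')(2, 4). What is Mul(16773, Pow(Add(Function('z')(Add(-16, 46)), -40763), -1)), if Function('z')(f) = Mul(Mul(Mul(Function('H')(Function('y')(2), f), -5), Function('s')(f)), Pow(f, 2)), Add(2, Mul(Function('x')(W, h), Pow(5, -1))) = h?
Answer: Rational(-16773, 130763) ≈ -0.12827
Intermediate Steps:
Function('x')(W, h) = Add(-10, Mul(5, h))
Function('s')(p) = 10 (Function('s')(p) = Add(-10, Mul(5, 4)) = Add(-10, 20) = 10)
Function('y')(w) = 2 (Function('y')(w) = Mul(Rational(1, 3), 6) = 2)
Function('z')(f) = Mul(-100, Pow(f, 2)) (Function('z')(f) = Mul(Mul(Mul(2, -5), 10), Pow(f, 2)) = Mul(Mul(-10, 10), Pow(f, 2)) = Mul(-100, Pow(f, 2)))
Mul(16773, Pow(Add(Function('z')(Add(-16, 46)), -40763), -1)) = Mul(16773, Pow(Add(Mul(-100, Pow(Add(-16, 46), 2)), -40763), -1)) = Mul(16773, Pow(Add(Mul(-100, Pow(30, 2)), -40763), -1)) = Mul(16773, Pow(Add(Mul(-100, 900), -40763), -1)) = Mul(16773, Pow(Add(-90000, -40763), -1)) = Mul(16773, Pow(-130763, -1)) = Mul(16773, Rational(-1, 130763)) = Rational(-16773, 130763)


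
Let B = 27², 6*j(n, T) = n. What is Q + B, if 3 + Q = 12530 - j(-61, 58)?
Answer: 79597/6 ≈ 13266.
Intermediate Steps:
j(n, T) = n/6
B = 729
Q = 75223/6 (Q = -3 + (12530 - (-61)/6) = -3 + (12530 - 1*(-61/6)) = -3 + (12530 + 61/6) = -3 + 75241/6 = 75223/6 ≈ 12537.)
Q + B = 75223/6 + 729 = 79597/6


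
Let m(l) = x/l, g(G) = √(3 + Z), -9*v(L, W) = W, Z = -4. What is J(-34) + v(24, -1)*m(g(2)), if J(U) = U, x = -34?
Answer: -34 + 34*I/9 ≈ -34.0 + 3.7778*I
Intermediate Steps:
v(L, W) = -W/9
g(G) = I (g(G) = √(3 - 4) = √(-1) = I)
m(l) = -34/l
J(-34) + v(24, -1)*m(g(2)) = -34 + (-⅑*(-1))*(-34*(-I)) = -34 + (-(-34)*I)/9 = -34 + (34*I)/9 = -34 + 34*I/9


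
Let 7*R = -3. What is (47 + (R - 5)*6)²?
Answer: 10201/49 ≈ 208.18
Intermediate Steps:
R = -3/7 (R = (⅐)*(-3) = -3/7 ≈ -0.42857)
(47 + (R - 5)*6)² = (47 + (-3/7 - 5)*6)² = (47 - 38/7*6)² = (47 - 228/7)² = (101/7)² = 10201/49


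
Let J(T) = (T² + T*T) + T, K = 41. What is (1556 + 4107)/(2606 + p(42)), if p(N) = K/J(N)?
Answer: 20216910/9303461 ≈ 2.1731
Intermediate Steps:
J(T) = T + 2*T² (J(T) = (T² + T²) + T = 2*T² + T = T + 2*T²)
p(N) = 41/(N*(1 + 2*N)) (p(N) = 41/((N*(1 + 2*N))) = 41*(1/(N*(1 + 2*N))) = 41/(N*(1 + 2*N)))
(1556 + 4107)/(2606 + p(42)) = (1556 + 4107)/(2606 + 41/(42*(1 + 2*42))) = 5663/(2606 + 41*(1/42)/(1 + 84)) = 5663/(2606 + 41*(1/42)/85) = 5663/(2606 + 41*(1/42)*(1/85)) = 5663/(2606 + 41/3570) = 5663/(9303461/3570) = 5663*(3570/9303461) = 20216910/9303461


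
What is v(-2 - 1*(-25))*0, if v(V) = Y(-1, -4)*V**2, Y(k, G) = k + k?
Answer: 0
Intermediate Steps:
Y(k, G) = 2*k
v(V) = -2*V**2 (v(V) = (2*(-1))*V**2 = -2*V**2)
v(-2 - 1*(-25))*0 = -2*(-2 - 1*(-25))**2*0 = -2*(-2 + 25)**2*0 = -2*23**2*0 = -2*529*0 = -1058*0 = 0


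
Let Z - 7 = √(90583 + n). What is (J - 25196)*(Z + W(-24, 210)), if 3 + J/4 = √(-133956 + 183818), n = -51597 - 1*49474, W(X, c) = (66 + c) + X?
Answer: -4*(259 + 2*I*√2622)*(6302 - √49862) ≈ -6.2975e+6 - 2.4901e+6*I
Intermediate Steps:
W(X, c) = 66 + X + c
n = -101071 (n = -51597 - 49474 = -101071)
J = -12 + 4*√49862 (J = -12 + 4*√(-133956 + 183818) = -12 + 4*√49862 ≈ 881.19)
Z = 7 + 2*I*√2622 (Z = 7 + √(90583 - 101071) = 7 + √(-10488) = 7 + 2*I*√2622 ≈ 7.0 + 102.41*I)
(J - 25196)*(Z + W(-24, 210)) = ((-12 + 4*√49862) - 25196)*((7 + 2*I*√2622) + (66 - 24 + 210)) = (-25208 + 4*√49862)*((7 + 2*I*√2622) + 252) = (-25208 + 4*√49862)*(259 + 2*I*√2622)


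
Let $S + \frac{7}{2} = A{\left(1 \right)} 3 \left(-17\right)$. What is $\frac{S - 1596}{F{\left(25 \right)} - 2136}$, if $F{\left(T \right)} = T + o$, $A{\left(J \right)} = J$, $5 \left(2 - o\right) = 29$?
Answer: $\frac{16505}{21148} \approx 0.78045$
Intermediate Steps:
$o = - \frac{19}{5}$ ($o = 2 - \frac{29}{5} = - \frac{19}{5} \approx -3.8$)
$F{\left(T \right)} = - \frac{19}{5} + T$ ($F{\left(T \right)} = T - \frac{19}{5} = - \frac{19}{5} + T$)
$S = - \frac{109}{2}$ ($S = - \frac{7}{2} + 1 \cdot 3 \left(-17\right) = - \frac{7}{2} + 3 \left(-17\right) = - \frac{7}{2} - 51 = - \frac{109}{2} \approx -54.5$)
$\frac{S - 1596}{F{\left(25 \right)} - 2136} = \frac{- \frac{109}{2} - 1596}{\left(- \frac{19}{5} + 25\right) - 2136} = - \frac{3301}{2 \left(\frac{106}{5} - 2136\right)} = - \frac{3301}{2 \left(- \frac{10574}{5}\right)} = \left(- \frac{3301}{2}\right) \left(- \frac{5}{10574}\right) = \frac{16505}{21148}$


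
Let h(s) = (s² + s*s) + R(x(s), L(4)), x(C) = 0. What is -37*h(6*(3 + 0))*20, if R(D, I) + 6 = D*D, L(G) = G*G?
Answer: -475080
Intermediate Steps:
L(G) = G²
R(D, I) = -6 + D² (R(D, I) = -6 + D*D = -6 + D²)
h(s) = -6 + 2*s² (h(s) = (s² + s*s) + (-6 + 0²) = (s² + s²) + (-6 + 0) = 2*s² - 6 = -6 + 2*s²)
-37*h(6*(3 + 0))*20 = -37*(-6 + 2*(6*(3 + 0))²)*20 = -37*(-6 + 2*(6*3)²)*20 = -37*(-6 + 2*18²)*20 = -37*(-6 + 2*324)*20 = -37*(-6 + 648)*20 = -37*642*20 = -23754*20 = -475080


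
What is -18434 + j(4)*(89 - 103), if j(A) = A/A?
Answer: -18448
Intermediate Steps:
j(A) = 1
-18434 + j(4)*(89 - 103) = -18434 + 1*(89 - 103) = -18434 + 1*(-14) = -18434 - 14 = -18448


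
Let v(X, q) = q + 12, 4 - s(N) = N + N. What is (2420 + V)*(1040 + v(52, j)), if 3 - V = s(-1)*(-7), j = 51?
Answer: 2718895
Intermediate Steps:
s(N) = 4 - 2*N (s(N) = 4 - (N + N) = 4 - 2*N)
v(X, q) = 12 + q
V = 45 (V = 3 - (4 - 2*(-1))*(-7) = 3 - (4 + 2)*(-7) = 3 - 6*(-7) = 3 - 1*(-42) = 3 + 42 = 45)
(2420 + V)*(1040 + v(52, j)) = (2420 + 45)*(1040 + (12 + 51)) = 2465*(1040 + 63) = 2465*1103 = 2718895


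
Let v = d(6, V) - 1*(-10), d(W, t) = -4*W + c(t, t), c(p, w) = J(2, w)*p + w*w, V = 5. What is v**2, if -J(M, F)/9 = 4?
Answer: 28561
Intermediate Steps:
J(M, F) = -36 (J(M, F) = -9*4 = -36)
c(p, w) = w**2 - 36*p (c(p, w) = -36*p + w*w = -36*p + w**2 = w**2 - 36*p)
d(W, t) = t**2 - 36*t - 4*W (d(W, t) = -4*W + (t**2 - 36*t) = t**2 - 36*t - 4*W)
v = -169 (v = (5**2 - 36*5 - 4*6) - 1*(-10) = (25 - 180 - 24) + 10 = -179 + 10 = -169)
v**2 = (-169)**2 = 28561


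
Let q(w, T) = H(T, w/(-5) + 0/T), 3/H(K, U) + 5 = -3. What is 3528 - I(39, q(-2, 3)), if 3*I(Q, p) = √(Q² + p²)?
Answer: 3528 - √10817/8 ≈ 3515.0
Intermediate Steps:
H(K, U) = -3/8 (H(K, U) = 3/(-5 - 3) = 3/(-8) = 3*(-⅛) = -3/8)
q(w, T) = -3/8
I(Q, p) = √(Q² + p²)/3
3528 - I(39, q(-2, 3)) = 3528 - √(39² + (-3/8)²)/3 = 3528 - √(1521 + 9/64)/3 = 3528 - √(97353/64)/3 = 3528 - 3*√10817/8/3 = 3528 - √10817/8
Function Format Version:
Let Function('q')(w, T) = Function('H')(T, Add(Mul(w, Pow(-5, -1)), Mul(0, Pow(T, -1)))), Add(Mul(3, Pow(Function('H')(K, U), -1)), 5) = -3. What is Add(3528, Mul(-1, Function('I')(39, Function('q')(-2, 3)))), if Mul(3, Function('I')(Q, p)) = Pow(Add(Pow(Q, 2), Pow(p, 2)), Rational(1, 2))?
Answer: Add(3528, Mul(Rational(-1, 8), Pow(10817, Rational(1, 2)))) ≈ 3515.0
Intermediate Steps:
Function('H')(K, U) = Rational(-3, 8) (Function('H')(K, U) = Mul(3, Pow(Add(-5, -3), -1)) = Mul(3, Pow(-8, -1)) = Mul(3, Rational(-1, 8)) = Rational(-3, 8))
Function('q')(w, T) = Rational(-3, 8)
Function('I')(Q, p) = Mul(Rational(1, 3), Pow(Add(Pow(Q, 2), Pow(p, 2)), Rational(1, 2)))
Add(3528, Mul(-1, Function('I')(39, Function('q')(-2, 3)))) = Add(3528, Mul(-1, Mul(Rational(1, 3), Pow(Add(Pow(39, 2), Pow(Rational(-3, 8), 2)), Rational(1, 2))))) = Add(3528, Mul(-1, Mul(Rational(1, 3), Pow(Add(1521, Rational(9, 64)), Rational(1, 2))))) = Add(3528, Mul(-1, Mul(Rational(1, 3), Pow(Rational(97353, 64), Rational(1, 2))))) = Add(3528, Mul(-1, Mul(Rational(1, 3), Mul(Rational(3, 8), Pow(10817, Rational(1, 2)))))) = Add(3528, Mul(-1, Mul(Rational(1, 8), Pow(10817, Rational(1, 2))))) = Add(3528, Mul(Rational(-1, 8), Pow(10817, Rational(1, 2))))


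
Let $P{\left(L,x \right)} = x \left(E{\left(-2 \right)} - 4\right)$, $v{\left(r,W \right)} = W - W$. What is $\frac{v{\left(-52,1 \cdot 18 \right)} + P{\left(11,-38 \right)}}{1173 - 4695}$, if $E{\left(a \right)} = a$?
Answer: $- \frac{38}{587} \approx -0.064736$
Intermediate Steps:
$v{\left(r,W \right)} = 0$
$P{\left(L,x \right)} = - 6 x$ ($P{\left(L,x \right)} = x \left(-2 - 4\right) = x \left(-6\right) = - 6 x$)
$\frac{v{\left(-52,1 \cdot 18 \right)} + P{\left(11,-38 \right)}}{1173 - 4695} = \frac{0 - -228}{1173 - 4695} = \frac{0 + 228}{-3522} = 228 \left(- \frac{1}{3522}\right) = - \frac{38}{587}$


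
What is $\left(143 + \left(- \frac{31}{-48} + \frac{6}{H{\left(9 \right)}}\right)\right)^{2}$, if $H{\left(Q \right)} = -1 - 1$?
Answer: $\frac{45576001}{2304} \approx 19781.0$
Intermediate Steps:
$H{\left(Q \right)} = -2$ ($H{\left(Q \right)} = -1 - 1 = -2$)
$\left(143 + \left(- \frac{31}{-48} + \frac{6}{H{\left(9 \right)}}\right)\right)^{2} = \left(143 + \left(- \frac{31}{-48} + \frac{6}{-2}\right)\right)^{2} = \left(143 + \left(\left(-31\right) \left(- \frac{1}{48}\right) + 6 \left(- \frac{1}{2}\right)\right)\right)^{2} = \left(143 + \left(\frac{31}{48} - 3\right)\right)^{2} = \left(143 - \frac{113}{48}\right)^{2} = \left(\frac{6751}{48}\right)^{2} = \frac{45576001}{2304}$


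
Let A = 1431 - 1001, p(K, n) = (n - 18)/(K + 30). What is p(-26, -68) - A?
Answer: -903/2 ≈ -451.50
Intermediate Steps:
p(K, n) = (-18 + n)/(30 + K)
A = 430
p(-26, -68) - A = (-18 - 68)/(30 - 26) - 1*430 = -86/4 - 430 = (¼)*(-86) - 430 = -43/2 - 430 = -903/2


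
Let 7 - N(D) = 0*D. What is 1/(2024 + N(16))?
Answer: 1/2031 ≈ 0.00049237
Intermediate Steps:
N(D) = 7 (N(D) = 7 - 0*D = 7 - 1*0 = 7 + 0 = 7)
1/(2024 + N(16)) = 1/(2024 + 7) = 1/2031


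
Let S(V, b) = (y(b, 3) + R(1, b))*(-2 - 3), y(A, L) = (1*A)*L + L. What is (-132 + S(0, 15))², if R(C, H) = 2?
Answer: 145924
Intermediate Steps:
y(A, L) = L + A*L (y(A, L) = A*L + L = L + A*L)
S(V, b) = -25 - 15*b (S(V, b) = (3*(1 + b) + 2)*(-2 - 3) = ((3 + 3*b) + 2)*(-5) = (5 + 3*b)*(-5) = -25 - 15*b)
(-132 + S(0, 15))² = (-132 + (-25 - 15*15))² = (-132 + (-25 - 225))² = (-132 - 250)² = (-382)² = 145924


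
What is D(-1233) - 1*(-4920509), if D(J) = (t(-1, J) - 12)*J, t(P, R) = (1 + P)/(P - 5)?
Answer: 4935305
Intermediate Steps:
t(P, R) = (1 + P)/(-5 + P)
D(J) = -12*J (D(J) = ((1 - 1)/(-5 - 1) - 12)*J = (0/(-6) - 12)*J = (-1/6*0 - 12)*J = (0 - 12)*J = -12*J)
D(-1233) - 1*(-4920509) = -12*(-1233) - 1*(-4920509) = 14796 + 4920509 = 4935305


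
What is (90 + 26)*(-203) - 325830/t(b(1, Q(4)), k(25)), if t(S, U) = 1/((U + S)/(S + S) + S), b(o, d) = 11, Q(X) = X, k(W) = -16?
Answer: -38869883/11 ≈ -3.5336e+6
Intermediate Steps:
t(S, U) = 1/(S + (S + U)/(2*S)) (t(S, U) = 1/((S + U)/((2*S)) + S) = 1/((S + U)*(1/(2*S)) + S) = 1/((S + U)/(2*S) + S) = 1/(S + (S + U)/(2*S)))
(90 + 26)*(-203) - 325830/t(b(1, Q(4)), k(25)) = (90 + 26)*(-203) - 325830/(2*11/(11 - 16 + 2*11²)) = 116*(-203) - 325830/(2*11/(11 - 16 + 2*121)) = -23548 - 325830/(2*11/(11 - 16 + 242)) = -23548 - 325830/(2*11/237) = -23548 - 325830/(2*11*(1/237)) = -23548 - 325830/22/237 = -23548 - 325830*237/22 = -23548 - 38610855/11 = -38869883/11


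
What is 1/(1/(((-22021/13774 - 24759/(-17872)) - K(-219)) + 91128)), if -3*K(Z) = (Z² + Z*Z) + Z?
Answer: 15142932257033/123084464 ≈ 1.2303e+5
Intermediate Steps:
K(Z) = -2*Z²/3 - Z/3 (K(Z) = -((Z² + Z*Z) + Z)/3 = -((Z² + Z²) + Z)/3 = -(2*Z² + Z)/3 = -(Z + 2*Z²)/3 = -2*Z²/3 - Z/3)
1/(1/(((-22021/13774 - 24759/(-17872)) - K(-219)) + 91128)) = 1/(1/(((-22021/13774 - 24759/(-17872)) - (-1)*(-219)*(1 + 2*(-219))/3) + 91128)) = 1/(1/(((-22021*1/13774 - 24759*(-1/17872)) - (-1)*(-219)*(1 - 438)/3) + 91128)) = 1/(1/(((-22021/13774 + 24759/17872) - (-1)*(-219)*(-437)/3) + 91128)) = 1/(1/((-26264423/123084464 - 1*(-31901)) + 91128)) = 1/(1/((-26264423/123084464 + 31901) + 91128)) = 1/(1/(3926491221641/123084464 + 91128)) = 1/(1/(15142932257033/123084464)) = 1/(123084464/15142932257033) = 15142932257033/123084464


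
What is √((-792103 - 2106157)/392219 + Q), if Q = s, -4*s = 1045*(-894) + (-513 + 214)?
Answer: √143759416957573609/784438 ≈ 483.35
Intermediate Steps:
s = 934529/4 (s = -(1045*(-894) + (-513 + 214))/4 = -(-934230 - 299)/4 = -¼*(-934529) = 934529/4 ≈ 2.3363e+5)
Q = 934529/4 ≈ 2.3363e+5
√((-792103 - 2106157)/392219 + Q) = √((-792103 - 2106157)/392219 + 934529/4) = √(-2898260*1/392219 + 934529/4) = √(-2898260/392219 + 934529/4) = √(366528436811/1568876) = √143759416957573609/784438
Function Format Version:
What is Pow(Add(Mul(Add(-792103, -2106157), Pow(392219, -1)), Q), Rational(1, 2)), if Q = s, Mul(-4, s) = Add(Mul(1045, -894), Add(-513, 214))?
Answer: Mul(Rational(1, 784438), Pow(143759416957573609, Rational(1, 2))) ≈ 483.35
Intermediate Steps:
s = Rational(934529, 4) (s = Mul(Rational(-1, 4), Add(Mul(1045, -894), Add(-513, 214))) = Mul(Rational(-1, 4), Add(-934230, -299)) = Mul(Rational(-1, 4), -934529) = Rational(934529, 4) ≈ 2.3363e+5)
Q = Rational(934529, 4) ≈ 2.3363e+5
Pow(Add(Mul(Add(-792103, -2106157), Pow(392219, -1)), Q), Rational(1, 2)) = Pow(Add(Mul(Add(-792103, -2106157), Pow(392219, -1)), Rational(934529, 4)), Rational(1, 2)) = Pow(Add(Mul(-2898260, Rational(1, 392219)), Rational(934529, 4)), Rational(1, 2)) = Pow(Add(Rational(-2898260, 392219), Rational(934529, 4)), Rational(1, 2)) = Pow(Rational(366528436811, 1568876), Rational(1, 2)) = Mul(Rational(1, 784438), Pow(143759416957573609, Rational(1, 2)))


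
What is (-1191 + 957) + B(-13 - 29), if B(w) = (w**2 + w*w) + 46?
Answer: 3340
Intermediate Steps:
B(w) = 46 + 2*w**2 (B(w) = (w**2 + w**2) + 46 = 2*w**2 + 46 = 46 + 2*w**2)
(-1191 + 957) + B(-13 - 29) = (-1191 + 957) + (46 + 2*(-13 - 29)**2) = -234 + (46 + 2*(-42)**2) = -234 + (46 + 2*1764) = -234 + (46 + 3528) = -234 + 3574 = 3340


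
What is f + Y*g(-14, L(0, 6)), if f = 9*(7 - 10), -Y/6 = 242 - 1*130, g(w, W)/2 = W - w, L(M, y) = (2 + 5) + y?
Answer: -36315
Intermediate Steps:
L(M, y) = 7 + y
g(w, W) = -2*w + 2*W (g(w, W) = 2*(W - w) = -2*w + 2*W)
Y = -672 (Y = -6*(242 - 1*130) = -6*(242 - 130) = -6*112 = -672)
f = -27 (f = 9*(-3) = -27)
f + Y*g(-14, L(0, 6)) = -27 - 672*(-2*(-14) + 2*(7 + 6)) = -27 - 672*(28 + 2*13) = -27 - 672*(28 + 26) = -27 - 672*54 = -27 - 36288 = -36315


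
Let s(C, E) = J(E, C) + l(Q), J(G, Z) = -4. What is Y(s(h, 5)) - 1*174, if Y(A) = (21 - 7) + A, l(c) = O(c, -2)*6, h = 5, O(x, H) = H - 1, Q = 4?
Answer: -182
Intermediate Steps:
O(x, H) = -1 + H
l(c) = -18 (l(c) = (-1 - 2)*6 = -3*6 = -18)
s(C, E) = -22 (s(C, E) = -4 - 18 = -22)
Y(A) = 14 + A
Y(s(h, 5)) - 1*174 = (14 - 22) - 1*174 = -8 - 174 = -182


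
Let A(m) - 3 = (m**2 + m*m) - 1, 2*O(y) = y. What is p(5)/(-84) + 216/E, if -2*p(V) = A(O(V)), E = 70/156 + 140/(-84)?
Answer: -5658173/31920 ≈ -177.26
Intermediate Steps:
O(y) = y/2
A(m) = 2 + 2*m**2 (A(m) = 3 + ((m**2 + m*m) - 1) = 3 + ((m**2 + m**2) - 1) = 3 + (2*m**2 - 1) = 3 + (-1 + 2*m**2) = 2 + 2*m**2)
E = -95/78 (E = 70*(1/156) + 140*(-1/84) = 35/78 - 5/3 = -95/78 ≈ -1.2179)
p(V) = -1 - V**2/4 (p(V) = -(2 + 2*(V/2)**2)/2 = -(2 + 2*(V**2/4))/2 = -(2 + V**2/2)/2 = -1 - V**2/4)
p(5)/(-84) + 216/E = (-1 - 1/4*5**2)/(-84) + 216/(-95/78) = (-1 - 1/4*25)*(-1/84) + 216*(-78/95) = (-1 - 25/4)*(-1/84) - 16848/95 = -29/4*(-1/84) - 16848/95 = 29/336 - 16848/95 = -5658173/31920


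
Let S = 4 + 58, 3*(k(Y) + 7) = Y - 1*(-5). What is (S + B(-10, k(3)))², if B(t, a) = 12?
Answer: 5476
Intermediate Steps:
k(Y) = -16/3 + Y/3 (k(Y) = -7 + (Y - 1*(-5))/3 = -7 + (Y + 5)/3 = -7 + (5 + Y)/3 = -7 + (5/3 + Y/3) = -16/3 + Y/3)
S = 62
(S + B(-10, k(3)))² = (62 + 12)² = 74² = 5476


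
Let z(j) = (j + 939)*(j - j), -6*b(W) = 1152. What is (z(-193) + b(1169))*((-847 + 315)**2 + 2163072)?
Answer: -469650432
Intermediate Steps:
b(W) = -192 (b(W) = -1/6*1152 = -192)
z(j) = 0 (z(j) = (939 + j)*0 = 0)
(z(-193) + b(1169))*((-847 + 315)**2 + 2163072) = (0 - 192)*((-847 + 315)**2 + 2163072) = -192*((-532)**2 + 2163072) = -192*(283024 + 2163072) = -192*2446096 = -469650432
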